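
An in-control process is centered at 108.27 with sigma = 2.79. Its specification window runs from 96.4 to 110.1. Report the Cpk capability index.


Cpu = (USL - mean) / (3*sigma) = (110.1 - 108.27) / (3*2.79) = 0.2186
Cpl = (mean - LSL) / (3*sigma) = (108.27 - 96.4) / (3*2.79) = 1.4182
Cpk = min(Cpu, Cpl) = 0.2186

0.2186


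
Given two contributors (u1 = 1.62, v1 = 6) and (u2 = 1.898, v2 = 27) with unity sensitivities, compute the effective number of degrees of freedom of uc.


uc = sqrt(u1^2 + u2^2) = sqrt(1.62^2 + 1.898^2) = 2.4953565
v_eff = uc^4 / (u1^4/v1 + u2^4/v2)
= 2.4953565^4 / (1.62^4/6 + 1.898^4/27)
= 38.773089 / 1.6285538
v_eff = 23.8083

23.8083


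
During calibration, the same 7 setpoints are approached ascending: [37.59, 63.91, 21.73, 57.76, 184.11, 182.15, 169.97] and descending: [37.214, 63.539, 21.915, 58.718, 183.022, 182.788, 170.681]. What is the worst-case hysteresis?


|37.59 - 37.214| = 0.3760
|63.91 - 63.539| = 0.3710
|21.73 - 21.915| = 0.1850
|57.76 - 58.718| = 0.9580
|184.11 - 183.022| = 1.0880
|182.15 - 182.788| = 0.6380
|169.97 - 170.681| = 0.7110
hysteresis = max(diffs) = 1.0880

1.0880


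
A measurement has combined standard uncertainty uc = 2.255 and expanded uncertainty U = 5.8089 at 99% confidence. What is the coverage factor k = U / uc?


k = U / uc
k = 5.8089 / 2.255
k = 2.576

2.576


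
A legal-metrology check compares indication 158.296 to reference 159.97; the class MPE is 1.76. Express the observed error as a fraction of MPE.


e = indication - reference = 158.296 - 159.97 = -1.6740
|e| = 1.6740
ratio = |e| / MPE = 1.6740 / 1.76
ratio = 0.9511

0.9511


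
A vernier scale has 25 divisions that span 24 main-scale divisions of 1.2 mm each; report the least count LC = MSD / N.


LC = MSD / n_div
= 1.2 / 25
= 0.0480

0.0480


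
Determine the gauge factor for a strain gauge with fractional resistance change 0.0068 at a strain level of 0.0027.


GF = (dR/R) / epsilon
= 0.0068 / 0.0027
= 2.5185

2.5185


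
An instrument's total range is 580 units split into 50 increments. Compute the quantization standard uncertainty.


resolution = range / divisions
resolution = 580 / 50 = 11.6
u_res = resolution / (2*sqrt(3))
u_res = 11.6 / 3.4641016
u_res = 3.3486

3.3486


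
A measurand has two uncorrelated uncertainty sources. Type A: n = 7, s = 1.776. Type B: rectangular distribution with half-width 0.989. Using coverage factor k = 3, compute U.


u_A = s / sqrt(n) = 1.776 / sqrt(7) = 0.6712649
u_B = half_width / sqrt(3) = 0.989 / sqrt(3) = 0.57099942
uc = sqrt(u_A^2 + u_B^2) = sqrt(0.6712649^2 + 0.57099942^2) = 0.88127005
U = k * uc = 3 * 0.88127005
U = 2.6438

2.6438


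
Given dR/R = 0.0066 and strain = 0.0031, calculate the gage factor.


GF = (dR/R) / epsilon
= 0.0066 / 0.0031
= 2.1290

2.1290


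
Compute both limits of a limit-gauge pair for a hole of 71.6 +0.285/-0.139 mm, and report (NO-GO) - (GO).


GO = nominal - lower_tol (smallest hole = maximum material condition)
GO = 71.6 - 0.139 = 71.461
NO-GO = nominal + upper_tol (largest hole = least material condition)
NO-GO = 71.6 + 0.285 = 71.885
spread = NO-GO - GO = 71.885 - 71.461 = 0.4240

0.4240


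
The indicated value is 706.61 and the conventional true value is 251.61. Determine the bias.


Systematic error = measured - true
= 706.61 - 251.61
= 455.0000

455.0000


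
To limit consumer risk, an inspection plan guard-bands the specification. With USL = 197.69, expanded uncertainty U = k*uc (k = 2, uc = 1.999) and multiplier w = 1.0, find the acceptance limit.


U = k * uc = 2 * 1.999 = 3.998
guard band g = w * U = 1.0 * 3.998 = 3.998
AL = USL - g = 197.69 - 3.998
AL = 193.6920

193.6920


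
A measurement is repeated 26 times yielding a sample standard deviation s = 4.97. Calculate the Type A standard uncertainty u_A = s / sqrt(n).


u_A = s / sqrt(n)
u_A = 4.97 / sqrt(26)
u_A = 4.97 / 5.0990195
u_A = 0.9747

0.9747


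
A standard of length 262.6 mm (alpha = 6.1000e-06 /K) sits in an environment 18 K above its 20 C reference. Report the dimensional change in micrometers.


dL = L * alpha * dT
= 262.6 * 6.1000e-06 * 18
= 0.0288335 mm
dL_um = 0.0288335 * 1000 = 28.8335 um

28.8335


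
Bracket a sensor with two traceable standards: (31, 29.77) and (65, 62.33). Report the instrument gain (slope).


slope = (y2 - y1) / (x2 - x1)
= (62.33 - 29.77) / (65 - 31)
= 32.5600 / 34
= 0.9576

0.9576


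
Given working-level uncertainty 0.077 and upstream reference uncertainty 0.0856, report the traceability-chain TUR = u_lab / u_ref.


TUR = u_lab / u_ref
= 0.077 / 0.0856
= 0.8995

0.8995


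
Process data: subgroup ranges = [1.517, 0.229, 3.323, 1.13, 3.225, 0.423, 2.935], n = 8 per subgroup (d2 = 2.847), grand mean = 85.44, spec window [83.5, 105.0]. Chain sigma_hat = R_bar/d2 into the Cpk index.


R_bar = (1.517 + 0.229 + 3.323 + 1.13 + 3.225 + 0.423 + 2.935) / 7 = 1.826
sigma = R_bar / d2 = 1.826 / 2.847 = 0.64137689
Cp = (USL - LSL)/(6*sigma) = (105.0 - 83.5)/(6*0.64137689) = 5.5869
Cpu = (105.0 - 85.44)/(3*0.64137689) = 10.1656
Cpl = (85.44 - 83.5)/(3*0.64137689) = 1.0082
Cpk = min(Cpu, Cpl) = 1.0082

1.0082


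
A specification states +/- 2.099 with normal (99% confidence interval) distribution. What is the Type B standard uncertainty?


u_B = half_width / 2.576
u_B = 2.099 / 2.576
u_B = 0.8148

0.8148


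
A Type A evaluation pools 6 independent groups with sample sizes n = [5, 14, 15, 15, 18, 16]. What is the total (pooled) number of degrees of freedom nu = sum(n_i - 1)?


nu = sum_i (n_i - 1)
nu = ((5 - 1) + (14 - 1) + (15 - 1) + (15 - 1) + (18 - 1) + (16 - 1))
nu = 4 + 13 + 14 + 14 + 17 + 15
nu = 77

77


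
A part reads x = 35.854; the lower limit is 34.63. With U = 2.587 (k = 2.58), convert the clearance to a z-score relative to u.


u = U / k = 2.587 / 2.58 = 1.0027132
margin = |LSL - x| = |34.63 - 35.854| = 1.224
z = margin / u = 1.224 / 1.0027132
z = 1.2207

1.2207


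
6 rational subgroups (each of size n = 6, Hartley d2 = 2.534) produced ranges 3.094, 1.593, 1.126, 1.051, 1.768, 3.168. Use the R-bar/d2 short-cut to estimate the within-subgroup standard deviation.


R_bar = (3.094 + 1.593 + 1.126 + 1.051 + 1.768 + 3.168) / 6
R_bar = 11.8 / 6 = 1.9666667
sigma_hat = R_bar / d2 = 1.9666667 / 2.534 = 0.7761

0.7761


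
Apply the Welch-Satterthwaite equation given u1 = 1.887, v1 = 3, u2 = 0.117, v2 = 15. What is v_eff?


uc = sqrt(u1^2 + u2^2) = sqrt(1.887^2 + 0.117^2) = 1.8906237
v_eff = uc^4 / (u1^4/v1 + u2^4/v2)
= 1.8906237^4 / (1.887^4/3 + 0.117^4/15)
= 12.77675 / 4.2263711
v_eff = 3.0231

3.0231


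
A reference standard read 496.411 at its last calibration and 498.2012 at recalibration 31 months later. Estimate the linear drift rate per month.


rate = (v2 - v1) / months
= (498.2012 - 496.411) / 31
= 1.7902 / 31
= 0.0577

0.0577


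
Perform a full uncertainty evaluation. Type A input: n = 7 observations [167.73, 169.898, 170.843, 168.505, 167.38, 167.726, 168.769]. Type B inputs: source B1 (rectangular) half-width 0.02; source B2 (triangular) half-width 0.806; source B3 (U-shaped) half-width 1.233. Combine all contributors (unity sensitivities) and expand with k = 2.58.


mean = (167.73 + 169.898 + 170.843 + 168.505 + 167.38 + 167.726 + 168.769) / 7 = 168.693
s = sqrt(sum((x - mean)^2)/(n-1)) = 1.2716179
u_A = s / sqrt(n) = 1.2716179 / sqrt(7) = 0.48062639
u_B1 = 0.02 / sqrt(3) = 0.011547005
u_B2 = 0.806 / sqrt(6) = 0.32904812
u_B3 = 1.233 / sqrt(2) = 0.87186266
uc = sqrt(0.48062639^2 + 0.011547005^2 + 0.32904812^2 + 0.87186266^2) = 1.0485954
U = k * uc = 2.58 * 1.0485954
U = 2.7054

2.7054


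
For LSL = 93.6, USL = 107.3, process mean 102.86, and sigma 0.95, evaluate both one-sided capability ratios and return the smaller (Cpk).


Cpu = (USL - mean) / (3*sigma) = (107.3 - 102.86) / (3*0.95) = 1.5579
Cpl = (mean - LSL) / (3*sigma) = (102.86 - 93.6) / (3*0.95) = 3.2491
Cpk = min(Cpu, Cpl) = 1.5579

1.5579


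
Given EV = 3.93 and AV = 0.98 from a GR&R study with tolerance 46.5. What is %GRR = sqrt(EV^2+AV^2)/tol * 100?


GRR = sqrt(EV^2 + AV^2) = sqrt(3.93^2 + 0.98^2) = 4.0503457
%GRR = GRR / tol * 100 = 4.0503457 / 46.5 * 100
%GRR = 8.7104

8.7104


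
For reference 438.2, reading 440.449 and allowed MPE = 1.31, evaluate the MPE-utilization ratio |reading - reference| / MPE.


e = indication - reference = 440.449 - 438.2 = 2.2490
|e| = 2.2490
ratio = |e| / MPE = 2.2490 / 1.31
ratio = 1.7168

1.7168


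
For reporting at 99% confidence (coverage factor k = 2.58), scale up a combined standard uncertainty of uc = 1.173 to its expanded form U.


U = k * uc
U = 2.58 * 1.173
U = 3.0263

3.0263


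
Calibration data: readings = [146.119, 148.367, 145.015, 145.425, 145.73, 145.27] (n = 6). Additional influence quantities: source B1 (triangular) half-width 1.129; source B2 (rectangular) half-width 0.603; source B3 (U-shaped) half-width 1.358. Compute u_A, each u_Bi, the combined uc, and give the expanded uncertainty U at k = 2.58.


mean = (146.119 + 148.367 + 145.015 + 145.425 + 145.73 + 145.27) / 6 = 145.9876667
s = sqrt(sum((x - mean)^2)/(n-1)) = 1.2265877
u_A = s / sqrt(n) = 1.2265877 / sqrt(6) = 0.50075233
u_B1 = 1.129 / sqrt(6) = 0.46091232
u_B2 = 0.603 / sqrt(3) = 0.34814221
u_B3 = 1.358 / sqrt(2) = 0.96025101
uc = sqrt(0.50075233^2 + 0.46091232^2 + 0.34814221^2 + 0.96025101^2) = 1.2273867
U = k * uc = 2.58 * 1.2273867
U = 3.1667

3.1667


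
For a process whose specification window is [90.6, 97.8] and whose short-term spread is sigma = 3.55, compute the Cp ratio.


Cp = (USL - LSL) / (6 * sigma)
= (97.8 - 90.6) / (6 * 3.55)
= 7.2000 / 21.3000
= 0.3380

0.3380


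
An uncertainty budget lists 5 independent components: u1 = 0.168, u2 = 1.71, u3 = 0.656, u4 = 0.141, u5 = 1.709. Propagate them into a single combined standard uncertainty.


uc = sqrt(0.168^2 + 1.71^2 + 0.656^2 + 0.141^2 + 1.709^2)
uc = sqrt(6.323222)
uc = 2.5146

2.5146


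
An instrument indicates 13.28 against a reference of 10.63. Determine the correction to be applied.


Correction = standard - reading
= 10.63 - 13.28
= -2.6500

-2.6500


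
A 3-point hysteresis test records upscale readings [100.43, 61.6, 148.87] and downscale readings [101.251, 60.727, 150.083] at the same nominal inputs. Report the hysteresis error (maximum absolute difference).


|100.43 - 101.251| = 0.8210
|61.6 - 60.727| = 0.8730
|148.87 - 150.083| = 1.2130
hysteresis = max(diffs) = 1.2130

1.2130


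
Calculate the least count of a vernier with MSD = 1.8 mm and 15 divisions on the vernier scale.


LC = MSD / n_div
= 1.8 / 15
= 0.1200

0.1200


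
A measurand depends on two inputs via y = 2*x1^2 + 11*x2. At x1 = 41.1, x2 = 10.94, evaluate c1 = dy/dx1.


y = 2*x1^2 + 11*x2
dy/dx1 = 2*2*x1
Evaluate at x1 = 41.1: c1 = 4 * 41.1
c1 = 164.4000

164.4000


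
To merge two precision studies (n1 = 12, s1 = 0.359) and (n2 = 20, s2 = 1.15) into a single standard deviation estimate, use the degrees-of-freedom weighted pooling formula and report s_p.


s_p = sqrt(((n1-1)*s1^2 + (n2-1)*s2^2) / (n1+n2-2))
numerator = (12-1)*0.359^2 + (20-1)*1.15^2 = 1.417691 + 25.1275 = 26.545191
denominator = 12 + 20 - 2 = 30
s_p^2 = 26.545191 / 30 = 0.8848397
s_p = sqrt(0.8848397) = 0.9407

0.9407


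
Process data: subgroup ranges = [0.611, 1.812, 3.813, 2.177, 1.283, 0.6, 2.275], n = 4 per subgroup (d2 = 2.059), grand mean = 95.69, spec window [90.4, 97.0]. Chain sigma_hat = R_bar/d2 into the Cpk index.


R_bar = (0.611 + 1.812 + 3.813 + 2.177 + 1.283 + 0.6 + 2.275) / 7 = 1.7958571
sigma = R_bar / d2 = 1.7958571 / 2.059 = 0.87219869
Cp = (USL - LSL)/(6*sigma) = (97.0 - 90.4)/(6*0.87219869) = 1.2612
Cpu = (97.0 - 95.69)/(3*0.87219869) = 0.5007
Cpl = (95.69 - 90.4)/(3*0.87219869) = 2.0217
Cpk = min(Cpu, Cpl) = 0.5007

0.5007


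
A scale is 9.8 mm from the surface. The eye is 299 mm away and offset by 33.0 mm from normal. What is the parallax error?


error = h * offset / d
= 9.8 * 33.0 / 299
= 1.0816

1.0816


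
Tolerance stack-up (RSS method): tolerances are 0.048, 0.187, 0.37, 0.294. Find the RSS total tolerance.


RSS = sqrt(0.048^2 + 0.187^2 + 0.37^2 + 0.294^2)
= sqrt(0.260609)
= 0.5105

0.5105


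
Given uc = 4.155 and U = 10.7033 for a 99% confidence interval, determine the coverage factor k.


k = U / uc
k = 10.7033 / 4.155
k = 2.576

2.576


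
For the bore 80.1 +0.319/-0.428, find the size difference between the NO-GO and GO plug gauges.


GO = nominal - lower_tol (smallest hole = maximum material condition)
GO = 80.1 - 0.428 = 79.672
NO-GO = nominal + upper_tol (largest hole = least material condition)
NO-GO = 80.1 + 0.319 = 80.419
spread = NO-GO - GO = 80.419 - 79.672 = 0.7470

0.7470


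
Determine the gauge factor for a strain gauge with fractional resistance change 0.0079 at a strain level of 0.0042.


GF = (dR/R) / epsilon
= 0.0079 / 0.0042
= 1.8810

1.8810


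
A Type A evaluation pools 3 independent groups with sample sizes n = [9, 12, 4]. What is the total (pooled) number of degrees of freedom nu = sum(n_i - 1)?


nu = sum_i (n_i - 1)
nu = ((9 - 1) + (12 - 1) + (4 - 1))
nu = 8 + 11 + 3
nu = 22

22


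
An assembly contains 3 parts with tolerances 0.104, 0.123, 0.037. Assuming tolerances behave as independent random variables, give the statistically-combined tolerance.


RSS = sqrt(0.104^2 + 0.123^2 + 0.037^2)
= sqrt(0.027314)
= 0.1653

0.1653


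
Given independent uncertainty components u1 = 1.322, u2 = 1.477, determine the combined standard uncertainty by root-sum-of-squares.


uc = sqrt(1.322^2 + 1.477^2)
uc = sqrt(3.929213)
uc = 1.9822

1.9822


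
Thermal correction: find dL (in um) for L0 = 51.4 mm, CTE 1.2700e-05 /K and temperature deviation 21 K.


dL = L * alpha * dT
= 51.4 * 1.2700e-05 * 21
= 0.0137084 mm
dL_um = 0.0137084 * 1000 = 13.7084 um

13.7084


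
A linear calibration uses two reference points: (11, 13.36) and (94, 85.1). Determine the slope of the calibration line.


slope = (y2 - y1) / (x2 - x1)
= (85.1 - 13.36) / (94 - 11)
= 71.7400 / 83
= 0.8643

0.8643


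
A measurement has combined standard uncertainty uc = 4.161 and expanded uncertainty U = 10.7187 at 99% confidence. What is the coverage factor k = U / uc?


k = U / uc
k = 10.7187 / 4.161
k = 2.576

2.576


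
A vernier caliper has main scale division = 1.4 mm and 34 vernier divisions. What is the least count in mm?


LC = MSD / n_div
= 1.4 / 34
= 0.0412

0.0412


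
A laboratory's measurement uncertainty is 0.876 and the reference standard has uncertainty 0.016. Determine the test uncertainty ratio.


TUR = u_lab / u_ref
= 0.876 / 0.016
= 54.7500

54.7500


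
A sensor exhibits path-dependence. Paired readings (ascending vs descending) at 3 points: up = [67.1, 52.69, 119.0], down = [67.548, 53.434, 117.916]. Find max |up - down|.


|67.1 - 67.548| = 0.4480
|52.69 - 53.434| = 0.7440
|119.0 - 117.916| = 1.0840
hysteresis = max(diffs) = 1.0840

1.0840


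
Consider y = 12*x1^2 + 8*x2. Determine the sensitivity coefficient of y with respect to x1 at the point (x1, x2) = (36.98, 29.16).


y = 12*x1^2 + 8*x2
dy/dx1 = 2*12*x1
Evaluate at x1 = 36.98: c1 = 24 * 36.98
c1 = 887.5200

887.5200


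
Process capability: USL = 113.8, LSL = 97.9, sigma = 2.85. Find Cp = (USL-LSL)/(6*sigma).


Cp = (USL - LSL) / (6 * sigma)
= (113.8 - 97.9) / (6 * 2.85)
= 15.9000 / 17.1000
= 0.9298

0.9298


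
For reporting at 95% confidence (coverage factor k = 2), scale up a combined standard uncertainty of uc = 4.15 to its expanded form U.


U = k * uc
U = 2 * 4.15
U = 8.3000

8.3000


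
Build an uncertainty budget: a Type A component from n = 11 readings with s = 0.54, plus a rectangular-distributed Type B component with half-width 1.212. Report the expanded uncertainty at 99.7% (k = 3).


u_A = s / sqrt(n) = 0.54 / sqrt(11) = 0.16281613
u_B = half_width / sqrt(3) = 1.212 / sqrt(3) = 0.69974853
uc = sqrt(u_A^2 + u_B^2) = sqrt(0.16281613^2 + 0.69974853^2) = 0.71844074
U = k * uc = 3 * 0.71844074
U = 2.1553

2.1553


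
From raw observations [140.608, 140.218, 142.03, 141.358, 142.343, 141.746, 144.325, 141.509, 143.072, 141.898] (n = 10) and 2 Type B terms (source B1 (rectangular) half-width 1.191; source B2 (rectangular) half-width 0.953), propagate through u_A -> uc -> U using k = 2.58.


mean = (140.608 + 140.218 + 142.03 + 141.358 + 142.343 + 141.746 + 144.325 + 141.509 + 143.072 + 141.898) / 10 = 141.9107
s = sqrt(sum((x - mean)^2)/(n-1)) = 1.1754416
u_A = s / sqrt(n) = 1.1754416 / sqrt(10) = 0.37170727
u_B1 = 1.191 / sqrt(3) = 0.68762417
u_B2 = 0.953 / sqrt(3) = 0.55021481
uc = sqrt(0.37170727^2 + 0.68762417^2 + 0.55021481^2) = 0.95589206
U = k * uc = 2.58 * 0.95589206
U = 2.4662

2.4662


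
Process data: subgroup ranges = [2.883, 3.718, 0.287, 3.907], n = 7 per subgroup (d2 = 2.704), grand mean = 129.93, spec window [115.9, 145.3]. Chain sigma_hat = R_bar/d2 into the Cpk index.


R_bar = (2.883 + 3.718 + 0.287 + 3.907) / 4 = 2.69875
sigma = R_bar / d2 = 2.69875 / 2.704 = 0.99805843
Cp = (USL - LSL)/(6*sigma) = (145.3 - 115.9)/(6*0.99805843) = 4.9095
Cpu = (145.3 - 129.93)/(3*0.99805843) = 5.1333
Cpl = (129.93 - 115.9)/(3*0.99805843) = 4.6858
Cpk = min(Cpu, Cpl) = 4.6858

4.6858


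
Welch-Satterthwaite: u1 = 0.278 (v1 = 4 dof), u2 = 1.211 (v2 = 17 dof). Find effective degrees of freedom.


uc = sqrt(u1^2 + u2^2) = sqrt(0.278^2 + 1.211^2) = 1.2424995
v_eff = uc^4 / (u1^4/v1 + u2^4/v2)
= 1.2424995^4 / (0.278^4/4 + 1.211^4/17)
= 2.3833339 / 0.12800402
v_eff = 18.6192

18.6192


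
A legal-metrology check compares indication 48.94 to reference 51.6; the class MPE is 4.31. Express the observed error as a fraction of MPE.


e = indication - reference = 48.94 - 51.6 = -2.6600
|e| = 2.6600
ratio = |e| / MPE = 2.6600 / 4.31
ratio = 0.6172

0.6172


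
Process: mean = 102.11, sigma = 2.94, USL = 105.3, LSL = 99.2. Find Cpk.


Cpu = (USL - mean) / (3*sigma) = (105.3 - 102.11) / (3*2.94) = 0.3617
Cpl = (mean - LSL) / (3*sigma) = (102.11 - 99.2) / (3*2.94) = 0.3299
Cpk = min(Cpu, Cpl) = 0.3299

0.3299


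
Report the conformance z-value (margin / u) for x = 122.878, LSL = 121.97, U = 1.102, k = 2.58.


u = U / k = 1.102 / 2.58 = 0.42713178
margin = |LSL - x| = |121.97 - 122.878| = 0.908
z = margin / u = 0.908 / 0.42713178
z = 2.1258

2.1258


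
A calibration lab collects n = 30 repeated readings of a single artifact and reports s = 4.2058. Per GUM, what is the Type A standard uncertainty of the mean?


u_A = s / sqrt(n)
u_A = 4.2058 / sqrt(30)
u_A = 4.2058 / 5.4772256
u_A = 0.7679

0.7679


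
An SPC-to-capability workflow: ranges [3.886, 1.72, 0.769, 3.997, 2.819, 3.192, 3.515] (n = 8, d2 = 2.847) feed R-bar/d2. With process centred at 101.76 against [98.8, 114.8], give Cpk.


R_bar = (3.886 + 1.72 + 0.769 + 3.997 + 2.819 + 3.192 + 3.515) / 7 = 2.8425714
sigma = R_bar / d2 = 2.8425714 / 2.847 = 0.99844447
Cp = (USL - LSL)/(6*sigma) = (114.8 - 98.8)/(6*0.99844447) = 2.6708
Cpu = (114.8 - 101.76)/(3*0.99844447) = 4.3534
Cpl = (101.76 - 98.8)/(3*0.99844447) = 0.9882
Cpk = min(Cpu, Cpl) = 0.9882

0.9882


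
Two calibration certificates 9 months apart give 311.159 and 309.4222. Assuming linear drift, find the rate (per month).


rate = (v2 - v1) / months
= (309.4222 - 311.159) / 9
= -1.7368 / 9
= -0.1930

-0.1930


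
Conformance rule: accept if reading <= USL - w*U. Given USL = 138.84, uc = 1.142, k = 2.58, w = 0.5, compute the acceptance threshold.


U = k * uc = 2.58 * 1.142 = 2.94636
guard band g = w * U = 0.5 * 2.94636 = 1.47318
AL = USL - g = 138.84 - 1.47318
AL = 137.3668

137.3668


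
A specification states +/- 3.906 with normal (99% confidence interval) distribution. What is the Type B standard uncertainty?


u_B = half_width / 2.576
u_B = 3.906 / 2.576
u_B = 1.5163

1.5163


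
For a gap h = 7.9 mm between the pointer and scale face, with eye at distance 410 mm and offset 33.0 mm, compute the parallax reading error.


error = h * offset / d
= 7.9 * 33.0 / 410
= 0.6359

0.6359


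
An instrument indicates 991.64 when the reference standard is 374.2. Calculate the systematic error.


Systematic error = measured - true
= 991.64 - 374.2
= 617.4400

617.4400


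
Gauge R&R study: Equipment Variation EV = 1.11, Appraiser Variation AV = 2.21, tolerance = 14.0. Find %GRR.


GRR = sqrt(EV^2 + AV^2) = sqrt(1.11^2 + 2.21^2) = 2.4730952
%GRR = GRR / tol * 100 = 2.4730952 / 14.0 * 100
%GRR = 17.6650

17.6650


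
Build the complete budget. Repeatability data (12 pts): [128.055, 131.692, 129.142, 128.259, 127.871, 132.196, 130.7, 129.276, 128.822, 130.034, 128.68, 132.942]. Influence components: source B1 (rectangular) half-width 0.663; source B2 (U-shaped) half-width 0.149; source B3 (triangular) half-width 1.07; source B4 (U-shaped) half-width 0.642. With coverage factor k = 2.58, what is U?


mean = (128.055 + 131.692 + 129.142 + 128.259 + 127.871 + 132.196 + 130.7 + 129.276 + 128.822 + 130.034 + 128.68 + 132.942) / 12 = 129.80575
s = sqrt(sum((x - mean)^2)/(n-1)) = 1.708699
u_A = s / sqrt(n) = 1.708699 / sqrt(12) = 0.49325891
u_B1 = 0.663 / sqrt(3) = 0.38278323
u_B2 = 0.149 / sqrt(2) = 0.10535891
u_B3 = 1.07 / sqrt(6) = 0.43682567
u_B4 = 0.642 / sqrt(2) = 0.45396255
uc = sqrt(0.49325891^2 + 0.38278323^2 + 0.10535891^2 + 0.43682567^2 + 0.45396255^2) = 0.89321135
U = k * uc = 2.58 * 0.89321135
U = 2.3045

2.3045


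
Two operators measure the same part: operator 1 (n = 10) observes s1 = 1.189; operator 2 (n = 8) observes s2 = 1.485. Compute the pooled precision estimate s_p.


s_p = sqrt(((n1-1)*s1^2 + (n2-1)*s2^2) / (n1+n2-2))
numerator = (10-1)*1.189^2 + (8-1)*1.485^2 = 12.723489 + 15.436575 = 28.160064
denominator = 10 + 8 - 2 = 16
s_p^2 = 28.160064 / 16 = 1.760004
s_p = sqrt(1.760004) = 1.3267

1.3267


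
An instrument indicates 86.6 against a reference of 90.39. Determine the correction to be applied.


Correction = standard - reading
= 90.39 - 86.6
= 3.7900

3.7900


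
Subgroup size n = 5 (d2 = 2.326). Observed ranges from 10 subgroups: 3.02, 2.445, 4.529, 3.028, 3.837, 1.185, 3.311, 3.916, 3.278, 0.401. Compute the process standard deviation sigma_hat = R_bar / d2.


R_bar = (3.02 + 2.445 + 4.529 + 3.028 + 3.837 + 1.185 + 3.311 + 3.916 + 3.278 + 0.401) / 10
R_bar = 28.95 / 10 = 2.895
sigma_hat = R_bar / d2 = 2.895 / 2.326 = 1.2446

1.2446


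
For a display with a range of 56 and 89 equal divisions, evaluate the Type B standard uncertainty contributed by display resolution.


resolution = range / divisions
resolution = 56 / 89 = 0.62921348
u_res = resolution / (2*sqrt(3))
u_res = 0.62921348 / 3.4641016
u_res = 0.1816

0.1816


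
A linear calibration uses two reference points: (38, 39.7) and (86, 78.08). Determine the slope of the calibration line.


slope = (y2 - y1) / (x2 - x1)
= (78.08 - 39.7) / (86 - 38)
= 38.3800 / 48
= 0.7996

0.7996


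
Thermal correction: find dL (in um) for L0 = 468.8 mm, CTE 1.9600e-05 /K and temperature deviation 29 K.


dL = L * alpha * dT
= 468.8 * 1.9600e-05 * 29
= 0.2664659 mm
dL_um = 0.2664659 * 1000 = 266.4659 um

266.4659


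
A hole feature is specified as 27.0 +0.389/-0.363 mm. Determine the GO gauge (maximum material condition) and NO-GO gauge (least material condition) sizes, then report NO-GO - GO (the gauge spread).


GO = nominal - lower_tol (smallest hole = maximum material condition)
GO = 27.0 - 0.363 = 26.637
NO-GO = nominal + upper_tol (largest hole = least material condition)
NO-GO = 27.0 + 0.389 = 27.389
spread = NO-GO - GO = 27.389 - 26.637 = 0.7520

0.7520


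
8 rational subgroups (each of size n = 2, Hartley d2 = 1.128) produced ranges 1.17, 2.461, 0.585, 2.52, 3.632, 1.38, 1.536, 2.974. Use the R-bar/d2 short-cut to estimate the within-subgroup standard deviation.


R_bar = (1.17 + 2.461 + 0.585 + 2.52 + 3.632 + 1.38 + 1.536 + 2.974) / 8
R_bar = 16.258 / 8 = 2.03225
sigma_hat = R_bar / d2 = 2.03225 / 1.128 = 1.8016

1.8016


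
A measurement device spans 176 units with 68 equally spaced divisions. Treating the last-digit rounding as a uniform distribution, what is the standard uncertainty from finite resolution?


resolution = range / divisions
resolution = 176 / 68 = 2.5882353
u_res = resolution / (2*sqrt(3))
u_res = 2.5882353 / 3.4641016
u_res = 0.7472

0.7472


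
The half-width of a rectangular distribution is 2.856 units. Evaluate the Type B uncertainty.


u_B = half_width / sqrt(3)
u_B = 2.856 / 1.7320508
u_B = 1.6489

1.6489


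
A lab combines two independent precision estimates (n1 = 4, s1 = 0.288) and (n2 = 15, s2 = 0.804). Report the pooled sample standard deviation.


s_p = sqrt(((n1-1)*s1^2 + (n2-1)*s2^2) / (n1+n2-2))
numerator = (4-1)*0.288^2 + (15-1)*0.804^2 = 0.248832 + 9.049824 = 9.298656
denominator = 4 + 15 - 2 = 17
s_p^2 = 9.298656 / 17 = 0.54697976
s_p = sqrt(0.54697976) = 0.7396

0.7396


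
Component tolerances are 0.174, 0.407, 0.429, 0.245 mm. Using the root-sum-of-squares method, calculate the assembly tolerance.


RSS = sqrt(0.174^2 + 0.407^2 + 0.429^2 + 0.245^2)
= sqrt(0.439991)
= 0.6633

0.6633


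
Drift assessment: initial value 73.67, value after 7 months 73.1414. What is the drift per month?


rate = (v2 - v1) / months
= (73.1414 - 73.67) / 7
= -0.5286 / 7
= -0.0755

-0.0755


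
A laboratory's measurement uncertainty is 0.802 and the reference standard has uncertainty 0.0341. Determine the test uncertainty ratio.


TUR = u_lab / u_ref
= 0.802 / 0.0341
= 23.5191

23.5191


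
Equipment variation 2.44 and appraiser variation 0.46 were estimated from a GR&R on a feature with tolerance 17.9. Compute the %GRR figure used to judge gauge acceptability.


GRR = sqrt(EV^2 + AV^2) = sqrt(2.44^2 + 0.46^2) = 2.4829821
%GRR = GRR / tol * 100 = 2.4829821 / 17.9 * 100
%GRR = 13.8714

13.8714


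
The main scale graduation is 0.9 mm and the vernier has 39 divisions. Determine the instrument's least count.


LC = MSD / n_div
= 0.9 / 39
= 0.0231

0.0231


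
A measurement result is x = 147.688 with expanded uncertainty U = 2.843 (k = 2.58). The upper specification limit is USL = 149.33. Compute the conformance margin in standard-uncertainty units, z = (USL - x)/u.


u = U / k = 2.843 / 2.58 = 1.101938
margin = |USL - x| = |149.33 - 147.688| = 1.642
z = margin / u = 1.642 / 1.101938
z = 1.4901

1.4901


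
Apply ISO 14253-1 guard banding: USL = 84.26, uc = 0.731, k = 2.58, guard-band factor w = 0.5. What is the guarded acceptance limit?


U = k * uc = 2.58 * 0.731 = 1.88598
guard band g = w * U = 0.5 * 1.88598 = 0.94299
AL = USL - g = 84.26 - 0.94299
AL = 83.3170

83.3170


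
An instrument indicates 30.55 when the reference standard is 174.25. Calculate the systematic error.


Systematic error = measured - true
= 30.55 - 174.25
= -143.7000

-143.7000


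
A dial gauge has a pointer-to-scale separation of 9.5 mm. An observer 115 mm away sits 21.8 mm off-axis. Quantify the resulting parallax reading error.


error = h * offset / d
= 9.5 * 21.8 / 115
= 1.8009

1.8009


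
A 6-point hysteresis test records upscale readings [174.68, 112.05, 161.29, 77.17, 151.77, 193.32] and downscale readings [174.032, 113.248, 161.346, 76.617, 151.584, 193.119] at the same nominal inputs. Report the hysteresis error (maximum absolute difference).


|174.68 - 174.032| = 0.6480
|112.05 - 113.248| = 1.1980
|161.29 - 161.346| = 0.0560
|77.17 - 76.617| = 0.5530
|151.77 - 151.584| = 0.1860
|193.32 - 193.119| = 0.2010
hysteresis = max(diffs) = 1.1980

1.1980


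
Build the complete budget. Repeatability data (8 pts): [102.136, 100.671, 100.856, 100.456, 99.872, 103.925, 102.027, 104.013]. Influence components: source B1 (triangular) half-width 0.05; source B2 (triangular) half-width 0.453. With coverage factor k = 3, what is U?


mean = (102.136 + 100.671 + 100.856 + 100.456 + 99.872 + 103.925 + 102.027 + 104.013) / 8 = 101.7445
s = sqrt(sum((x - mean)^2)/(n-1)) = 1.5694437
u_A = s / sqrt(n) = 1.5694437 / sqrt(8) = 0.55488214
u_B1 = 0.05 / sqrt(6) = 0.020412415
u_B2 = 0.453 / sqrt(6) = 0.18493648
uc = sqrt(0.55488214^2 + 0.020412415^2 + 0.18493648^2) = 0.58524555
U = k * uc = 3 * 0.58524555
U = 1.7557

1.7557


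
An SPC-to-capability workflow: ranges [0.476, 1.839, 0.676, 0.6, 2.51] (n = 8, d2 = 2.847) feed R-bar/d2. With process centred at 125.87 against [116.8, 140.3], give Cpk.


R_bar = (0.476 + 1.839 + 0.676 + 0.6 + 2.51) / 5 = 1.2202
sigma = R_bar / d2 = 1.2202 / 2.847 = 0.4285915
Cp = (USL - LSL)/(6*sigma) = (140.3 - 116.8)/(6*0.4285915) = 9.1385
Cpu = (140.3 - 125.87)/(3*0.4285915) = 11.2228
Cpl = (125.87 - 116.8)/(3*0.4285915) = 7.0541
Cpk = min(Cpu, Cpl) = 7.0541

7.0541


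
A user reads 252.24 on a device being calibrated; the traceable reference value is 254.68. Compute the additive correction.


Correction = standard - reading
= 254.68 - 252.24
= 2.4400

2.4400


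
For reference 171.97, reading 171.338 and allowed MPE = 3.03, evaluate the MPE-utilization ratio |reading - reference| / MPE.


e = indication - reference = 171.338 - 171.97 = -0.6320
|e| = 0.6320
ratio = |e| / MPE = 0.6320 / 3.03
ratio = 0.2086

0.2086


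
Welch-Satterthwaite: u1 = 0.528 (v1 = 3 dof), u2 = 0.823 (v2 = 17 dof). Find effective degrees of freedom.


uc = sqrt(u1^2 + u2^2) = sqrt(0.528^2 + 0.823^2) = 0.97781031
v_eff = uc^4 / (u1^4/v1 + u2^4/v2)
= 0.97781031^4 / (0.528^4/3 + 0.823^4/17)
= 0.91415207 / 0.052893579
v_eff = 17.2829

17.2829


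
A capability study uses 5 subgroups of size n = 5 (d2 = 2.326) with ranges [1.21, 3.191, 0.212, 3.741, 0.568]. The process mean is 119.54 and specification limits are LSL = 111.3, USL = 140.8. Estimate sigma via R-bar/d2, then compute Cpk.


R_bar = (1.21 + 3.191 + 0.212 + 3.741 + 0.568) / 5 = 1.7844
sigma = R_bar / d2 = 1.7844 / 2.326 = 0.76715391
Cp = (USL - LSL)/(6*sigma) = (140.8 - 111.3)/(6*0.76715391) = 6.4090
Cpu = (140.8 - 119.54)/(3*0.76715391) = 9.2376
Cpl = (119.54 - 111.3)/(3*0.76715391) = 3.5803
Cpk = min(Cpu, Cpl) = 3.5803

3.5803


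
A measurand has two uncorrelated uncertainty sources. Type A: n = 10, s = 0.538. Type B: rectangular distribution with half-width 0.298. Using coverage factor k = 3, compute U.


u_A = s / sqrt(n) = 0.538 / sqrt(10) = 0.17013054
u_B = half_width / sqrt(3) = 0.298 / sqrt(3) = 0.17205038
uc = sqrt(u_A^2 + u_B^2) = sqrt(0.17013054^2 + 0.17205038^2) = 0.24196226
U = k * uc = 3 * 0.24196226
U = 0.7259

0.7259


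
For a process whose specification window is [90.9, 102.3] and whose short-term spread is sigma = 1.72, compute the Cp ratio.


Cp = (USL - LSL) / (6 * sigma)
= (102.3 - 90.9) / (6 * 1.72)
= 11.4000 / 10.3200
= 1.1047

1.1047


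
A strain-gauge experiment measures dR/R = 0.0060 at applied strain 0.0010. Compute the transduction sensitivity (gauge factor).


GF = (dR/R) / epsilon
= 0.0060 / 0.0010
= 6.0000

6.0000


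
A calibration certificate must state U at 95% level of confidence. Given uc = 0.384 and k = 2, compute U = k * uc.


U = k * uc
U = 2 * 0.384
U = 0.7680

0.7680


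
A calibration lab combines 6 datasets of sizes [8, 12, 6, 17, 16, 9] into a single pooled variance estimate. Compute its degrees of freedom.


nu = sum_i (n_i - 1)
nu = ((8 - 1) + (12 - 1) + (6 - 1) + (17 - 1) + (16 - 1) + (9 - 1))
nu = 7 + 11 + 5 + 16 + 15 + 8
nu = 62

62


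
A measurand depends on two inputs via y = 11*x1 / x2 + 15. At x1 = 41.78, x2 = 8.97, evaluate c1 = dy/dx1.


y = 11*x1 / x2 + 15
dy/dx1 = 11/x2
Evaluate at x2 = 8.97: c1 = 11 / 8.97
c1 = 1.2263

1.2263


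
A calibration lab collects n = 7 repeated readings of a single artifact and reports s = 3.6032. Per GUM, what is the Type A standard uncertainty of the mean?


u_A = s / sqrt(n)
u_A = 3.6032 / sqrt(7)
u_A = 3.6032 / 2.6457513
u_A = 1.3619

1.3619


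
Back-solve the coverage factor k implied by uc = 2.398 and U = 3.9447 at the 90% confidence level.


k = U / uc
k = 3.9447 / 2.398
k = 1.645

1.645


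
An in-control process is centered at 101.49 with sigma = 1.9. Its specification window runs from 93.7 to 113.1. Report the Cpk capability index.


Cpu = (USL - mean) / (3*sigma) = (113.1 - 101.49) / (3*1.9) = 2.0368
Cpl = (mean - LSL) / (3*sigma) = (101.49 - 93.7) / (3*1.9) = 1.3667
Cpk = min(Cpu, Cpl) = 1.3667

1.3667


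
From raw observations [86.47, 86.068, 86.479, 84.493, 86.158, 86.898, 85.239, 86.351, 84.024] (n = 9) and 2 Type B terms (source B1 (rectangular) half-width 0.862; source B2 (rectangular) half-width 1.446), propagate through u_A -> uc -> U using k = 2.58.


mean = (86.47 + 86.068 + 86.479 + 84.493 + 86.158 + 86.898 + 85.239 + 86.351 + 84.024) / 9 = 85.79777778
s = sqrt(sum((x - mean)^2)/(n-1)) = 0.98718258
u_A = s / sqrt(n) = 0.98718258 / sqrt(9) = 0.32906086
u_B1 = 0.862 / sqrt(3) = 0.49767593
u_B2 = 1.446 / sqrt(3) = 0.83484849
uc = sqrt(0.32906086^2 + 0.49767593^2 + 0.83484849^2) = 1.0261259
U = k * uc = 2.58 * 1.0261259
U = 2.6474

2.6474


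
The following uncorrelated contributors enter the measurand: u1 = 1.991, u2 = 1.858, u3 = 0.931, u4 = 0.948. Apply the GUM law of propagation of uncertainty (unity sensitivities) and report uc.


uc = sqrt(1.991^2 + 1.858^2 + 0.931^2 + 0.948^2)
uc = sqrt(9.18171)
uc = 3.0301

3.0301


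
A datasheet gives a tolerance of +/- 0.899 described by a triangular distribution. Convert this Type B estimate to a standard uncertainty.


u_B = half_width / sqrt(6)
u_B = 0.899 / 2.4494897
u_B = 0.3670

0.3670


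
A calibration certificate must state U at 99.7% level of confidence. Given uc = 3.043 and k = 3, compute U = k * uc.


U = k * uc
U = 3 * 3.043
U = 9.1290

9.1290


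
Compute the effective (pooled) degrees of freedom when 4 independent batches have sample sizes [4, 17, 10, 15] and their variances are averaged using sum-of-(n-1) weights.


nu = sum_i (n_i - 1)
nu = ((4 - 1) + (17 - 1) + (10 - 1) + (15 - 1))
nu = 3 + 16 + 9 + 14
nu = 42

42


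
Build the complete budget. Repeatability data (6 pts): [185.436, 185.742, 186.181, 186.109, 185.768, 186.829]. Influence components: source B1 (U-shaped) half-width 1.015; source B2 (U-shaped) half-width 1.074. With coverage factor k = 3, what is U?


mean = (185.436 + 185.742 + 186.181 + 186.109 + 185.768 + 186.829) / 6 = 186.0108333
s = sqrt(sum((x - mean)^2)/(n-1)) = 0.48366576
u_A = s / sqrt(n) = 0.48366576 / sqrt(6) = 0.19745572
u_B1 = 1.015 / sqrt(2) = 0.71771338
u_B2 = 1.074 / sqrt(2) = 0.75943268
uc = sqrt(0.19745572^2 + 0.71771338^2 + 0.75943268^2) = 1.0634093
U = k * uc = 3 * 1.0634093
U = 3.1902

3.1902


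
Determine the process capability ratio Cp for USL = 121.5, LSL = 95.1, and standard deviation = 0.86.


Cp = (USL - LSL) / (6 * sigma)
= (121.5 - 95.1) / (6 * 0.86)
= 26.4000 / 5.1600
= 5.1163

5.1163


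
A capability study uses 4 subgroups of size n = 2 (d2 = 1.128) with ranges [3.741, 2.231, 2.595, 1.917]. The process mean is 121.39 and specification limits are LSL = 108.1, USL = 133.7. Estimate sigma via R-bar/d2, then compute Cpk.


R_bar = (3.741 + 2.231 + 2.595 + 1.917) / 4 = 2.621
sigma = R_bar / d2 = 2.621 / 1.128 = 2.3235816
Cp = (USL - LSL)/(6*sigma) = (133.7 - 108.1)/(6*2.3235816) = 1.8362
Cpu = (133.7 - 121.39)/(3*2.3235816) = 1.7660
Cpl = (121.39 - 108.1)/(3*2.3235816) = 1.9065
Cpk = min(Cpu, Cpl) = 1.7660

1.7660


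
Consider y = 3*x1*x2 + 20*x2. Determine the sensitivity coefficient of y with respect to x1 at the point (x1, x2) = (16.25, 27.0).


y = 3*x1*x2 + 20*x2
dy/dx1 = 3*x2
Evaluate at x2 = 27.0: c1 = 3 * 27.0
c1 = 81.0000

81.0000


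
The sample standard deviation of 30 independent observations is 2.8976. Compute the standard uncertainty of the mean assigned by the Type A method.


u_A = s / sqrt(n)
u_A = 2.8976 / sqrt(30)
u_A = 2.8976 / 5.4772256
u_A = 0.5290

0.5290


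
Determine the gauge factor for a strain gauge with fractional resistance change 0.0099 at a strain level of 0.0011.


GF = (dR/R) / epsilon
= 0.0099 / 0.0011
= 9.0000

9.0000


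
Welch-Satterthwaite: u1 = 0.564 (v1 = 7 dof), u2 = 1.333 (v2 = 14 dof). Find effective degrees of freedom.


uc = sqrt(u1^2 + u2^2) = sqrt(0.564^2 + 1.333^2) = 1.4474063
v_eff = uc^4 / (u1^4/v1 + u2^4/v2)
= 1.4474063^4 / (0.564^4/7 + 1.333^4/14)
= 4.3889621 / 0.2399789
v_eff = 18.2889

18.2889


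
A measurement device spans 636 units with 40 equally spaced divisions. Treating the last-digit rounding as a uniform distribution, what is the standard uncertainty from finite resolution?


resolution = range / divisions
resolution = 636 / 40 = 15.9
u_res = resolution / (2*sqrt(3))
u_res = 15.9 / 3.4641016
u_res = 4.5899

4.5899


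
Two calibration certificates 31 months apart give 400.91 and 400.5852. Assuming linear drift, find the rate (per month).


rate = (v2 - v1) / months
= (400.5852 - 400.91) / 31
= -0.3248 / 31
= -0.0105

-0.0105


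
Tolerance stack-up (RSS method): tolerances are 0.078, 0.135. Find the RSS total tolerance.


RSS = sqrt(0.078^2 + 0.135^2)
= sqrt(0.024309)
= 0.1559

0.1559


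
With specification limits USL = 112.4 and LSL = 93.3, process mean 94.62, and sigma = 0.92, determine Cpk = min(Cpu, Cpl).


Cpu = (USL - mean) / (3*sigma) = (112.4 - 94.62) / (3*0.92) = 6.4420
Cpl = (mean - LSL) / (3*sigma) = (94.62 - 93.3) / (3*0.92) = 0.4783
Cpk = min(Cpu, Cpl) = 0.4783

0.4783


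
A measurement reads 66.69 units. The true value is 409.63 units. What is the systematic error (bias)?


Systematic error = measured - true
= 66.69 - 409.63
= -342.9400

-342.9400


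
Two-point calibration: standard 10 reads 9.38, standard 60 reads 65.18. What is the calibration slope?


slope = (y2 - y1) / (x2 - x1)
= (65.18 - 9.38) / (60 - 10)
= 55.8000 / 50
= 1.1160

1.1160


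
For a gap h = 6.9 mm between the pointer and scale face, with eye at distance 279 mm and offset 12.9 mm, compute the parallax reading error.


error = h * offset / d
= 6.9 * 12.9 / 279
= 0.3190

0.3190


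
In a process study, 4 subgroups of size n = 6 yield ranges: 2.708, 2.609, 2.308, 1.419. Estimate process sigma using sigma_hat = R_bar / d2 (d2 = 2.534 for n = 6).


R_bar = (2.708 + 2.609 + 2.308 + 1.419) / 4
R_bar = 9.044 / 4 = 2.261
sigma_hat = R_bar / d2 = 2.261 / 2.534 = 0.8923

0.8923


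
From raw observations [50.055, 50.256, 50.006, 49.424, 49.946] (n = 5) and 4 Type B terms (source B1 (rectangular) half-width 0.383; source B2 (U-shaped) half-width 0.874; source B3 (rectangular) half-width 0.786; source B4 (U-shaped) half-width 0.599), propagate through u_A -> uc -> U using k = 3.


mean = (50.055 + 50.256 + 50.006 + 49.424 + 49.946) / 5 = 49.9374
s = sqrt(sum((x - mean)^2)/(n-1)) = 0.30971568
u_A = s / sqrt(n) = 0.30971568 / sqrt(5) = 0.13850906
u_B1 = 0.383 / sqrt(3) = 0.22112515
u_B2 = 0.874 / sqrt(2) = 0.61801133
u_B3 = 0.786 / sqrt(3) = 0.45379731
u_B4 = 0.599 / sqrt(2) = 0.42355696
uc = sqrt(0.13850906^2 + 0.22112515^2 + 0.61801133^2 + 0.45379731^2 + 0.42355696^2) = 0.91397571
U = k * uc = 3 * 0.91397571
U = 2.7419

2.7419


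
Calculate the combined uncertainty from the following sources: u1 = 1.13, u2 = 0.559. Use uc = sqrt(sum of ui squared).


uc = sqrt(1.13^2 + 0.559^2)
uc = sqrt(1.589381)
uc = 1.2607

1.2607


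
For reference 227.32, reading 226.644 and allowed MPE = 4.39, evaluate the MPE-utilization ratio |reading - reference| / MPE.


e = indication - reference = 226.644 - 227.32 = -0.6760
|e| = 0.6760
ratio = |e| / MPE = 0.6760 / 4.39
ratio = 0.1540

0.1540


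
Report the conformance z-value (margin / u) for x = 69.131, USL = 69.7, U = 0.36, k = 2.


u = U / k = 0.36 / 2 = 0.18
margin = |USL - x| = |69.7 - 69.131| = 0.569
z = margin / u = 0.569 / 0.18
z = 3.1611

3.1611


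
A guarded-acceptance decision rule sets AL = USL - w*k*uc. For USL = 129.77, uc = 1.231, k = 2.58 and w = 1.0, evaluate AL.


U = k * uc = 2.58 * 1.231 = 3.17598
guard band g = w * U = 1.0 * 3.17598 = 3.17598
AL = USL - g = 129.77 - 3.17598
AL = 126.5940

126.5940
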